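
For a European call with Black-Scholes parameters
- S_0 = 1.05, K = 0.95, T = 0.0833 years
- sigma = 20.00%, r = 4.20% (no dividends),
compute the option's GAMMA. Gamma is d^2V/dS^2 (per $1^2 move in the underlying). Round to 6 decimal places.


Answer: Gamma = 1.248727

Derivation:
d1 = 1.8233145476; d2 = 1.7655910688
phi(d1) = 0.0756849081; exp(-qT) = 1.0000000000; exp(-rT) = 0.9965075130
Gamma = exp(-qT) * phi(d1) / (S * sigma * sqrt(T)) = 1.0000000000 * 0.0756849081 / (1.0500 * 0.2000 * 0.2886173938) = 1.248727


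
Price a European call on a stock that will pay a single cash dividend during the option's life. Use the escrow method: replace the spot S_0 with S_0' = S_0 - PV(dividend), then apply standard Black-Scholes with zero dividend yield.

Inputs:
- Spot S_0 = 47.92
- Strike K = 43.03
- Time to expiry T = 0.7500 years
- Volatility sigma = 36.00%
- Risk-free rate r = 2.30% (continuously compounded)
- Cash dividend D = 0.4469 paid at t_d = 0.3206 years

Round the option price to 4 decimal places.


PV(D) = D * exp(-r * t_d) = 0.4469 * 0.99265332 = 0.44361677
S_0' = S_0 - PV(D) = 47.9200 - 0.44361677 = 47.47638323
d1 = (ln(S_0'/K) + (r + sigma^2/2)*T) / (sigma*sqrt(T)) = 0.52662314
d2 = d1 - sigma*sqrt(T) = 0.21485399
exp(-rT) = 0.98289793
N(d1) = 0.70077234; N(d2) = 0.58505942
C = S_0' * N(d1) - K * exp(-rT) * N(d2) = 47.47638323 * 0.70077234 - 43.0300 * 0.98289793 * 0.58505942 = 8.5256

Answer: Price = 8.5256


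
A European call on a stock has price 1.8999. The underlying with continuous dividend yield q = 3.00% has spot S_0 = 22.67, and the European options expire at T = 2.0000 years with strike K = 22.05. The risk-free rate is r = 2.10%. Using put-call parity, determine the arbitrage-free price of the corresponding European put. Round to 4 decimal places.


Put-call parity: C - P = S_0 * exp(-qT) - K * exp(-rT).
S_0 * exp(-qT) = 22.6700 * 0.94176453 = 21.34980198
K * exp(-rT) = 22.0500 * 0.95886978 = 21.14307866
P = C - S*exp(-qT) + K*exp(-rT)
P = 1.8999 - 21.34980198 + 21.14307866 = 1.6932

Answer: Put price = 1.6932


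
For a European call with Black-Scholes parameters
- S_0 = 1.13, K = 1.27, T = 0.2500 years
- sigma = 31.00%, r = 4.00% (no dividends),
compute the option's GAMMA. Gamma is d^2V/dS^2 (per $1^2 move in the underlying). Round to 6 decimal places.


Answer: Gamma = 1.889271

Derivation:
d1 = -0.6115275338; d2 = -0.7665275338
phi(d1) = 0.3309058135; exp(-qT) = 1.0000000000; exp(-rT) = 0.9900498337
Gamma = exp(-qT) * phi(d1) / (S * sigma * sqrt(T)) = 1.0000000000 * 0.3309058135 / (1.1300 * 0.3100 * 0.5000000000) = 1.889271


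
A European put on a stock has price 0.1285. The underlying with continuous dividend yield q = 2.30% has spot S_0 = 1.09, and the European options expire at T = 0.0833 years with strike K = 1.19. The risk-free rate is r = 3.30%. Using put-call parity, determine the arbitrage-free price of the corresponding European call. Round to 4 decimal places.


Put-call parity: C - P = S_0 * exp(-qT) - K * exp(-rT).
S_0 * exp(-qT) = 1.0900 * 0.99808593 = 1.08791367
K * exp(-rT) = 1.1900 * 0.99725487 = 1.18673330
C = P + S*exp(-qT) - K*exp(-rT)
C = 0.1285 + 1.08791367 - 1.18673330 = 0.0297

Answer: Call price = 0.0297


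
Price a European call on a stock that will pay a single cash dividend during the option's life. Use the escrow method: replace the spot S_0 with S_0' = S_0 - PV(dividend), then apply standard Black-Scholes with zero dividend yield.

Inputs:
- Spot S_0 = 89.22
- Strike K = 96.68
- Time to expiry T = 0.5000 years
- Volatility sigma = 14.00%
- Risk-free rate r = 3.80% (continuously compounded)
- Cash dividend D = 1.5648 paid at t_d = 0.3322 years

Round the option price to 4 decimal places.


Answer: Price = 1.0927

Derivation:
PV(D) = D * exp(-r * t_d) = 1.5648 * 0.98745574 = 1.54517075
S_0' = S_0 - PV(D) = 89.2200 - 1.54517075 = 87.67482925
d1 = (ln(S_0'/K) + (r + sigma^2/2)*T) / (sigma*sqrt(T)) = -0.74621693
d2 = d1 - sigma*sqrt(T) = -0.84521188
exp(-rT) = 0.98117936
N(d1) = 0.22776819; N(d2) = 0.19899628
C = S_0' * N(d1) - K * exp(-rT) * N(d2) = 87.67482925 * 0.22776819 - 96.6800 * 0.98117936 * 0.19899628 = 1.0927


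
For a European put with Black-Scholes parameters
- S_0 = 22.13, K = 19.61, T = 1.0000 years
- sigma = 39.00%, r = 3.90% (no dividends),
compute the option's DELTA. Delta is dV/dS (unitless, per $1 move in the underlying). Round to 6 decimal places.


d1 = 0.6049859330; d2 = 0.2149859330
phi(d1) = 0.3322251017; exp(-qT) = 1.0000000000; exp(-rT) = 0.9617507091
N(-d1) = 0.2725941718
Delta = -exp(-qT) * N(-d1) = -1.0000000000 * 0.2725941718 = -0.272594

Answer: Delta = -0.272594


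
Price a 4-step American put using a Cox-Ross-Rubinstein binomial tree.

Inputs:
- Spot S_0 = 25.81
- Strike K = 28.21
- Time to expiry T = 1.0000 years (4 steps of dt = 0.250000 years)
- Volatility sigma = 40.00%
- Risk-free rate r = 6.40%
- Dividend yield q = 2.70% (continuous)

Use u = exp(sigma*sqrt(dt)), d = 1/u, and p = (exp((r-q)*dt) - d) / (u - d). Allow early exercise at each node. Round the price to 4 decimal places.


Answer: Price = V(0,0) = 5.1232

Derivation:
dt = T/N = 0.250000
u = exp(sigma*sqrt(dt)) = 1.221403; d = 1/u = 0.818731
p = (exp((r-q)*dt) - d) / (u - d) = 0.473244
Discount per step: exp(-r*dt) = 0.984127
Stock lattice S(k, i) with i counting down-moves:
  k=0: S(0,0) = 25.8100
  k=1: S(1,0) = 31.5244; S(1,1) = 21.1314
  k=2: S(2,0) = 38.5040; S(2,1) = 25.8100; S(2,2) = 17.3010
  k=3: S(3,0) = 47.0289; S(3,1) = 31.5244; S(3,2) = 21.1314; S(3,3) = 14.1648
  k=4: S(4,0) = 57.4412; S(4,1) = 38.5040; S(4,2) = 25.8100; S(4,3) = 17.3010; S(4,4) = 11.5972
Terminal payoffs V(N, i) = max(K - S_T, 0):
  V(4,0) = 0.000000; V(4,1) = 0.000000; V(4,2) = 2.400000; V(4,3) = 10.909040; V(4,4) = 16.612819
Backward induction: V(k, i) = exp(-r*dt) * [p * V(k+1, i) + (1-p) * V(k+1, i+1)]; then take max(V_cont, immediate exercise) for American.
  V(3,0) = exp(-r*dt) * [p*0.000000 + (1-p)*0.000000] = 0.000000; exercise = 0.000000; V(3,0) = max -> 0.000000
  V(3,1) = exp(-r*dt) * [p*0.000000 + (1-p)*2.400000] = 1.244148; exercise = 0.000000; V(3,1) = max -> 1.244148
  V(3,2) = exp(-r*dt) * [p*2.400000 + (1-p)*10.909040] = 6.772948; exercise = 7.078559; V(3,2) = max -> 7.078559
  V(3,3) = exp(-r*dt) * [p*10.909040 + (1-p)*16.612819] = 13.692694; exercise = 14.045172; V(3,3) = max -> 14.045172
  V(2,0) = exp(-r*dt) * [p*0.000000 + (1-p)*1.244148] = 0.644960; exercise = 0.000000; V(2,0) = max -> 0.644960
  V(2,1) = exp(-r*dt) * [p*1.244148 + (1-p)*7.078559] = 4.248929; exercise = 2.400000; V(2,1) = max -> 4.248929
  V(2,2) = exp(-r*dt) * [p*7.078559 + (1-p)*14.045172] = 10.577660; exercise = 10.909040; V(2,2) = max -> 10.909040
  V(1,0) = exp(-r*dt) * [p*0.644960 + (1-p)*4.248929] = 2.503001; exercise = 0.000000; V(1,0) = max -> 2.503001
  V(1,1) = exp(-r*dt) * [p*4.248929 + (1-p)*10.909040] = 7.634054; exercise = 7.078559; V(1,1) = max -> 7.634054
  V(0,0) = exp(-r*dt) * [p*2.503001 + (1-p)*7.634054] = 5.123183; exercise = 2.400000; V(0,0) = max -> 5.123183


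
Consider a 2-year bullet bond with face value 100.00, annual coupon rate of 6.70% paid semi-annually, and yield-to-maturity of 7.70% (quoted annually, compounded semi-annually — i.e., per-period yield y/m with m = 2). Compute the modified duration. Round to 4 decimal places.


Coupon per period c = face * coupon_rate / m = 3.350000
Periods per year m = 2; per-period yield y/m = 0.038500
Number of cashflows N = 4
Cashflows (t years, CF_t, discount factor 1/(1+y/m)^(m*t), PV):
  t = 0.5000: CF_t = 3.350000, DF = 0.962927, PV = 3.225806
  t = 1.0000: CF_t = 3.350000, DF = 0.927229, PV = 3.106217
  t = 1.5000: CF_t = 3.350000, DF = 0.892854, PV = 2.991061
  t = 2.0000: CF_t = 103.350000, DF = 0.859754, PV = 88.855533
Price P = sum_t PV_t = 98.178618
First compute Macaulay numerator sum_t t * PV_t:
  t * PV_t at t = 0.5000: 1.612903
  t * PV_t at t = 1.0000: 3.106217
  t * PV_t at t = 1.5000: 4.486592
  t * PV_t at t = 2.0000: 177.711066
Macaulay duration D = 186.916779 / 98.178618 = 1.903844
Modified duration = D / (1 + y/m) = 1.903844 / (1 + 0.038500) = 1.833263

Answer: Modified duration = 1.8333


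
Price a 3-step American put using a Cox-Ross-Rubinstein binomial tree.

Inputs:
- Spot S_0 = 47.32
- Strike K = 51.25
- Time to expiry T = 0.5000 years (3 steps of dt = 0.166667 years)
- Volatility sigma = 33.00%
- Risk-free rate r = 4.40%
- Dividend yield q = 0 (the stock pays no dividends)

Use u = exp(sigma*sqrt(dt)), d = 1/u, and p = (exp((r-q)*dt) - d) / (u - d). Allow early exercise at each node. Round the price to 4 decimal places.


dt = T/N = 0.166667
u = exp(sigma*sqrt(dt)) = 1.144219; d = 1/u = 0.873959
p = (exp((r-q)*dt) - d) / (u - d) = 0.493604
Discount per step: exp(-r*dt) = 0.992693
Stock lattice S(k, i) with i counting down-moves:
  k=0: S(0,0) = 47.3200
  k=1: S(1,0) = 54.1444; S(1,1) = 41.3557
  k=2: S(2,0) = 61.9531; S(2,1) = 47.3200; S(2,2) = 36.1432
  k=3: S(3,0) = 70.8878; S(3,1) = 54.1444; S(3,2) = 41.3557; S(3,3) = 31.5877
Terminal payoffs V(N, i) = max(K - S_T, 0):
  V(3,0) = 0.000000; V(3,1) = 0.000000; V(3,2) = 9.894265; V(3,3) = 19.662318
Backward induction: V(k, i) = exp(-r*dt) * [p * V(k+1, i) + (1-p) * V(k+1, i+1)]; then take max(V_cont, immediate exercise) for American.
  V(2,0) = exp(-r*dt) * [p*0.000000 + (1-p)*0.000000] = 0.000000; exercise = 0.000000; V(2,0) = max -> 0.000000
  V(2,1) = exp(-r*dt) * [p*0.000000 + (1-p)*9.894265] = 4.973803; exercise = 3.930000; V(2,1) = max -> 4.973803
  V(2,2) = exp(-r*dt) * [p*9.894265 + (1-p)*19.662318] = 14.732329; exercise = 15.106788; V(2,2) = max -> 15.106788
  V(1,0) = exp(-r*dt) * [p*0.000000 + (1-p)*4.973803] = 2.500308; exercise = 0.000000; V(1,0) = max -> 2.500308
  V(1,1) = exp(-r*dt) * [p*4.973803 + (1-p)*15.106788] = 10.031268; exercise = 9.894265; V(1,1) = max -> 10.031268
  V(0,0) = exp(-r*dt) * [p*2.500308 + (1-p)*10.031268] = 6.267819; exercise = 3.930000; V(0,0) = max -> 6.267819

Answer: Price = V(0,0) = 6.2678


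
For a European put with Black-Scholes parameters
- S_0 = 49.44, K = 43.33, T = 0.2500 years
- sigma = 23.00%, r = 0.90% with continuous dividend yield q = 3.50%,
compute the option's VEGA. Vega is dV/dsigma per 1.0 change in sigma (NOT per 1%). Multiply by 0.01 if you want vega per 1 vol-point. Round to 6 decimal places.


Answer: Vega = 5.057647

Derivation:
d1 = 1.1480615426; d2 = 1.0330615426
phi(d1) = 0.2063954715; exp(-qT) = 0.9912881698; exp(-rT) = 0.9977525294
Vega = S * exp(-qT) * phi(d1) * sqrt(T) = 49.4400 * 0.9912881698 * 0.2063954715 * 0.5000000000 = 5.057647


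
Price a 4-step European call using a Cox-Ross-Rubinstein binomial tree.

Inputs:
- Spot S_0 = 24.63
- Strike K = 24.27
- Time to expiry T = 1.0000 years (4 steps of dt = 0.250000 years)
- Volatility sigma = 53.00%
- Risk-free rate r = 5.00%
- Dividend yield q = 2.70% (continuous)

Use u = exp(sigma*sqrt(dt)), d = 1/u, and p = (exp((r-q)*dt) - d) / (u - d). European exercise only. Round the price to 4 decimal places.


Answer: Price = V(0,0) = 5.1387

Derivation:
dt = T/N = 0.250000
u = exp(sigma*sqrt(dt)) = 1.303431; d = 1/u = 0.767206
p = (exp((r-q)*dt) - d) / (u - d) = 0.444889
Discount per step: exp(-r*dt) = 0.987578
Stock lattice S(k, i) with i counting down-moves:
  k=0: S(0,0) = 24.6300
  k=1: S(1,0) = 32.1035; S(1,1) = 18.8963
  k=2: S(2,0) = 41.8447; S(2,1) = 24.6300; S(2,2) = 14.4973
  k=3: S(3,0) = 54.5417; S(3,1) = 32.1035; S(3,2) = 18.8963; S(3,3) = 11.1224
  k=4: S(4,0) = 71.0913; S(4,1) = 41.8447; S(4,2) = 24.6300; S(4,3) = 14.4973; S(4,4) = 8.5332
Terminal payoffs V(N, i) = max(S_T - K, 0):
  V(4,0) = 46.821317; V(4,1) = 17.574703; V(4,2) = 0.360000; V(4,3) = 0.000000; V(4,4) = 0.000000
Backward induction: V(k, i) = exp(-r*dt) * [p * V(k+1, i) + (1-p) * V(k+1, i+1)].
  V(3,0) = exp(-r*dt) * [p*46.821317 + (1-p)*17.574703] = 30.206252
  V(3,1) = exp(-r*dt) * [p*17.574703 + (1-p)*0.360000] = 7.919023
  V(3,2) = exp(-r*dt) * [p*0.360000 + (1-p)*0.000000] = 0.158170
  V(3,3) = exp(-r*dt) * [p*0.000000 + (1-p)*0.000000] = 0.000000
  V(2,0) = exp(-r*dt) * [p*30.206252 + (1-p)*7.919023] = 17.612824
  V(2,1) = exp(-r*dt) * [p*7.919023 + (1-p)*0.158170] = 3.566033
  V(2,2) = exp(-r*dt) * [p*0.158170 + (1-p)*0.000000] = 0.069494
  V(1,0) = exp(-r*dt) * [p*17.612824 + (1-p)*3.566033] = 9.693368
  V(1,1) = exp(-r*dt) * [p*3.566033 + (1-p)*0.069494] = 1.604879
  V(0,0) = exp(-r*dt) * [p*9.693368 + (1-p)*1.604879] = 5.138722


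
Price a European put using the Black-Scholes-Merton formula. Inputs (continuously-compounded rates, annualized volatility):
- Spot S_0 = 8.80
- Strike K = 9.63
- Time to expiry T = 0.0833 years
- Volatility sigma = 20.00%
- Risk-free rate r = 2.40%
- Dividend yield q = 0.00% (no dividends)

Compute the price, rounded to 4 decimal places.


Answer: Price = 0.8254

Derivation:
d1 = (ln(S/K) + (r - q + 0.5*sigma^2) * T) / (sigma * sqrt(T)) = -1.49793994
d2 = d1 - sigma * sqrt(T) = -1.55566342
exp(-rT) = 0.99800280; exp(-qT) = 1.00000000
P = K * exp(-rT) * N(-d2) - S_0 * exp(-qT) * N(-d1)
N(-d1) = 0.93292557; N(-d2) = 0.94010593
P = 9.6300 * 0.99800280 * 0.94010593 - 8.8000 * 1.00000000 * 0.93292557 = 0.8254


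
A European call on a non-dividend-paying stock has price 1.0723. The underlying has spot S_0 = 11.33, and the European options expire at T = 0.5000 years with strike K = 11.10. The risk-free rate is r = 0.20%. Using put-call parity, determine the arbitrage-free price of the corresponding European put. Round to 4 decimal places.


Answer: Put price = 0.8312

Derivation:
Put-call parity: C - P = S_0 * exp(-qT) - K * exp(-rT).
S_0 * exp(-qT) = 11.3300 * 1.00000000 = 11.33000000
K * exp(-rT) = 11.1000 * 0.99900050 = 11.08890555
P = C - S*exp(-qT) + K*exp(-rT)
P = 1.0723 - 11.33000000 + 11.08890555 = 0.8312


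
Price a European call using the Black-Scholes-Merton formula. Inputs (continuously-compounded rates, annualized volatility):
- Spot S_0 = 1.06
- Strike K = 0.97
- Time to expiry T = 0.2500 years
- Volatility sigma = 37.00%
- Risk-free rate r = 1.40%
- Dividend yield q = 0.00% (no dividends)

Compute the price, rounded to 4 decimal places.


Answer: Price = 0.1304

Derivation:
d1 = (ln(S/K) + (r - q + 0.5*sigma^2) * T) / (sigma * sqrt(T)) = 0.59103035
d2 = d1 - sigma * sqrt(T) = 0.40603035
exp(-rT) = 0.99650612; exp(-qT) = 1.00000000
C = S_0 * exp(-qT) * N(d1) - K * exp(-rT) * N(d2)
N(d1) = 0.72274996; N(d2) = 0.65763985
C = 1.0600 * 1.00000000 * 0.72274996 - 0.9700 * 0.99650612 * 0.65763985 = 0.1304


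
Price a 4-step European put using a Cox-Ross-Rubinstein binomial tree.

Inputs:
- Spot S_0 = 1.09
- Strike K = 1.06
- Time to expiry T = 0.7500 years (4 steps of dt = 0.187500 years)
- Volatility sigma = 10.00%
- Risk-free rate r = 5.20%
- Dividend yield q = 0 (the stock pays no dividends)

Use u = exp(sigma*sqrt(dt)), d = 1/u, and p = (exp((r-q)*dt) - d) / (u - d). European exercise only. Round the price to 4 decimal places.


Answer: Price = V(0,0) = 0.0123

Derivation:
dt = T/N = 0.187500
u = exp(sigma*sqrt(dt)) = 1.044252; d = 1/u = 0.957623
p = (exp((r-q)*dt) - d) / (u - d) = 0.602275
Discount per step: exp(-r*dt) = 0.990297
Stock lattice S(k, i) with i counting down-moves:
  k=0: S(0,0) = 1.0900
  k=1: S(1,0) = 1.1382; S(1,1) = 1.0438
  k=2: S(2,0) = 1.1886; S(2,1) = 1.0900; S(2,2) = 0.9996
  k=3: S(3,0) = 1.2412; S(3,1) = 1.1382; S(3,2) = 1.0438; S(3,3) = 0.9572
  k=4: S(4,0) = 1.2961; S(4,1) = 1.1886; S(4,2) = 1.0900; S(4,3) = 0.9996; S(4,4) = 0.9167
Terminal payoffs V(N, i) = max(K - S_T, 0):
  V(4,0) = 0.000000; V(4,1) = 0.000000; V(4,2) = 0.000000; V(4,3) = 0.060425; V(4,4) = 0.143348
Backward induction: V(k, i) = exp(-r*dt) * [p * V(k+1, i) + (1-p) * V(k+1, i+1)].
  V(3,0) = exp(-r*dt) * [p*0.000000 + (1-p)*0.000000] = 0.000000
  V(3,1) = exp(-r*dt) * [p*0.000000 + (1-p)*0.000000] = 0.000000
  V(3,2) = exp(-r*dt) * [p*0.000000 + (1-p)*0.060425] = 0.023799
  V(3,3) = exp(-r*dt) * [p*0.060425 + (1-p)*0.143348] = 0.092499
  V(2,0) = exp(-r*dt) * [p*0.000000 + (1-p)*0.000000] = 0.000000
  V(2,1) = exp(-r*dt) * [p*0.000000 + (1-p)*0.023799] = 0.009374
  V(2,2) = exp(-r*dt) * [p*0.023799 + (1-p)*0.092499] = 0.050627
  V(1,0) = exp(-r*dt) * [p*0.000000 + (1-p)*0.009374] = 0.003692
  V(1,1) = exp(-r*dt) * [p*0.009374 + (1-p)*0.050627] = 0.025531
  V(0,0) = exp(-r*dt) * [p*0.003692 + (1-p)*0.025531] = 0.012258


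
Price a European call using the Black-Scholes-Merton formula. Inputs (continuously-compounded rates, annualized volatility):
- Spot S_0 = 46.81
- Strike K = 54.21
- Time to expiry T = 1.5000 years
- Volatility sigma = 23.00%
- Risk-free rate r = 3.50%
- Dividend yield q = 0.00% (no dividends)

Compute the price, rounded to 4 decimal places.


d1 = (ln(S/K) + (r - q + 0.5*sigma^2) * T) / (sigma * sqrt(T)) = -0.19380625
d2 = d1 - sigma * sqrt(T) = -0.47549757
exp(-rT) = 0.94885432; exp(-qT) = 1.00000000
C = S_0 * exp(-qT) * N(d1) - K * exp(-rT) * N(d2)
N(d1) = 0.42316380; N(d2) = 0.31721618
C = 46.8100 * 1.00000000 * 0.42316380 - 54.2100 * 0.94885432 * 0.31721618 = 3.4915

Answer: Price = 3.4915


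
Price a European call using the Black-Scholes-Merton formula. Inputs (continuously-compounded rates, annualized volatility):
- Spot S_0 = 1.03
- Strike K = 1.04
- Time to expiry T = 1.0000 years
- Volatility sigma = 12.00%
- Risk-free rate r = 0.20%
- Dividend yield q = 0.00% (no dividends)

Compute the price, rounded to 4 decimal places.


Answer: Price = 0.0456

Derivation:
d1 = (ln(S/K) + (r - q + 0.5*sigma^2) * T) / (sigma * sqrt(T)) = -0.00384926
d2 = d1 - sigma * sqrt(T) = -0.12384926
exp(-rT) = 0.99800200; exp(-qT) = 1.00000000
C = S_0 * exp(-qT) * N(d1) - K * exp(-rT) * N(d2)
N(d1) = 0.49846437; N(d2) = 0.45071732
C = 1.0300 * 1.00000000 * 0.49846437 - 1.0400 * 0.99800200 * 0.45071732 = 0.0456


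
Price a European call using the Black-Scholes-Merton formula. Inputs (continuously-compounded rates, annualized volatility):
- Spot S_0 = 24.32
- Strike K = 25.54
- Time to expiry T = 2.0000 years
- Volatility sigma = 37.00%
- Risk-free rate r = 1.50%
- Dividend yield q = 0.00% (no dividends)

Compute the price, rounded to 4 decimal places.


Answer: Price = 4.8381

Derivation:
d1 = (ln(S/K) + (r - q + 0.5*sigma^2) * T) / (sigma * sqrt(T)) = 0.22542030
d2 = d1 - sigma * sqrt(T) = -0.29783871
exp(-rT) = 0.97044553; exp(-qT) = 1.00000000
C = S_0 * exp(-qT) * N(d1) - K * exp(-rT) * N(d2)
N(d1) = 0.58917384; N(d2) = 0.38291313
C = 24.3200 * 1.00000000 * 0.58917384 - 25.5400 * 0.97044553 * 0.38291313 = 4.8381


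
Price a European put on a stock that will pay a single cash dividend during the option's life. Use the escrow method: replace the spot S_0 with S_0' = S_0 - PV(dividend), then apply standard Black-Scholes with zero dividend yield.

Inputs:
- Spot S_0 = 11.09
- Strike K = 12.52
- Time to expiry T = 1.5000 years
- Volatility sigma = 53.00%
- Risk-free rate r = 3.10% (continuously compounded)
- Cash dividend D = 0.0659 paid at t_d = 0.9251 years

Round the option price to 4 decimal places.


PV(D) = D * exp(-r * t_d) = 0.0659 * 0.97172921 = 0.06403696
S_0' = S_0 - PV(D) = 11.0900 - 0.06403696 = 11.02596304
d1 = (ln(S_0'/K) + (r + sigma^2/2)*T) / (sigma*sqrt(T)) = 0.20042742
d2 = d1 - sigma*sqrt(T) = -0.44868736
exp(-rT) = 0.95456456
N(-d1) = 0.42057316; N(-d2) = 0.67317140
P = K * exp(-rT) * N(-d2) - S_0' * N(-d1) = 12.5200 * 0.95456456 * 0.67317140 - 11.02596304 * 0.42057316 = 3.4079

Answer: Price = 3.4079


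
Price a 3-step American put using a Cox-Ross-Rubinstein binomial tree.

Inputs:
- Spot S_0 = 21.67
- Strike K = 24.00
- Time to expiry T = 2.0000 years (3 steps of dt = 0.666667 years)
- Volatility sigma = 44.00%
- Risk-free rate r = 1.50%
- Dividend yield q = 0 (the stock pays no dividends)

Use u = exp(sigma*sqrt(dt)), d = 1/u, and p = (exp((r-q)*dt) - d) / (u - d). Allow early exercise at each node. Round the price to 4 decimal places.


dt = T/N = 0.666667
u = exp(sigma*sqrt(dt)) = 1.432267; d = 1/u = 0.698194
p = (exp((r-q)*dt) - d) / (u - d) = 0.424830
Discount per step: exp(-r*dt) = 0.990050
Stock lattice S(k, i) with i counting down-moves:
  k=0: S(0,0) = 21.6700
  k=1: S(1,0) = 31.0372; S(1,1) = 15.1299
  k=2: S(2,0) = 44.4536; S(2,1) = 21.6700; S(2,2) = 10.5636
  k=3: S(3,0) = 63.6694; S(3,1) = 31.0372; S(3,2) = 15.1299; S(3,3) = 7.3754
Terminal payoffs V(N, i) = max(K - S_T, 0):
  V(3,0) = 0.000000; V(3,1) = 0.000000; V(3,2) = 8.870139; V(3,3) = 16.624576
Backward induction: V(k, i) = exp(-r*dt) * [p * V(k+1, i) + (1-p) * V(k+1, i+1)]; then take max(V_cont, immediate exercise) for American.
  V(2,0) = exp(-r*dt) * [p*0.000000 + (1-p)*0.000000] = 0.000000; exercise = 0.000000; V(2,0) = max -> 0.000000
  V(2,1) = exp(-r*dt) * [p*0.000000 + (1-p)*8.870139] = 5.051074; exercise = 2.330000; V(2,1) = max -> 5.051074
  V(2,2) = exp(-r*dt) * [p*8.870139 + (1-p)*16.624576] = 13.197620; exercise = 13.436424; V(2,2) = max -> 13.436424
  V(1,0) = exp(-r*dt) * [p*0.000000 + (1-p)*5.051074] = 2.876318; exercise = 0.000000; V(1,0) = max -> 2.876318
  V(1,1) = exp(-r*dt) * [p*5.051074 + (1-p)*13.436424] = 9.775827; exercise = 8.870139; V(1,1) = max -> 9.775827
  V(0,0) = exp(-r*dt) * [p*2.876318 + (1-p)*9.775827] = 6.776602; exercise = 2.330000; V(0,0) = max -> 6.776602

Answer: Price = V(0,0) = 6.7766


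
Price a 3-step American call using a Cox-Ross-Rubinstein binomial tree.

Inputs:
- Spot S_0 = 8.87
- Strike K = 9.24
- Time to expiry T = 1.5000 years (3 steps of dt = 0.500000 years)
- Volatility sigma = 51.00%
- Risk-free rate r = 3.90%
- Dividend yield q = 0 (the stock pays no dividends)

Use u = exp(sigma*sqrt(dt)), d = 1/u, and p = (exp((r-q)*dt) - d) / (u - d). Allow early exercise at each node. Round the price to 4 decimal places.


Answer: Price = V(0,0) = 2.3980

Derivation:
dt = T/N = 0.500000
u = exp(sigma*sqrt(dt)) = 1.434225; d = 1/u = 0.697241
p = (exp((r-q)*dt) - d) / (u - d) = 0.437527
Discount per step: exp(-r*dt) = 0.980689
Stock lattice S(k, i) with i counting down-moves:
  k=0: S(0,0) = 8.8700
  k=1: S(1,0) = 12.7216; S(1,1) = 6.1845
  k=2: S(2,0) = 18.2456; S(2,1) = 8.8700; S(2,2) = 4.3121
  k=3: S(3,0) = 26.1683; S(3,1) = 12.7216; S(3,2) = 6.1845; S(3,3) = 3.0066
Terminal payoffs V(N, i) = max(S_T - K, 0):
  V(3,0) = 16.928285; V(3,1) = 3.481574; V(3,2) = 0.000000; V(3,3) = 0.000000
Backward induction: V(k, i) = exp(-r*dt) * [p * V(k+1, i) + (1-p) * V(k+1, i+1)]; then take max(V_cont, immediate exercise) for American.
  V(2,0) = exp(-r*dt) * [p*16.928285 + (1-p)*3.481574] = 9.184030; exercise = 9.005596; V(2,0) = max -> 9.184030
  V(2,1) = exp(-r*dt) * [p*3.481574 + (1-p)*0.000000] = 1.493867; exercise = 0.000000; V(2,1) = max -> 1.493867
  V(2,2) = exp(-r*dt) * [p*0.000000 + (1-p)*0.000000] = 0.000000; exercise = 0.000000; V(2,2) = max -> 0.000000
  V(1,0) = exp(-r*dt) * [p*9.184030 + (1-p)*1.493867] = 4.764700; exercise = 3.481574; V(1,0) = max -> 4.764700
  V(1,1) = exp(-r*dt) * [p*1.493867 + (1-p)*0.000000] = 0.640986; exercise = 0.000000; V(1,1) = max -> 0.640986
  V(0,0) = exp(-r*dt) * [p*4.764700 + (1-p)*0.640986] = 2.398003; exercise = 0.000000; V(0,0) = max -> 2.398003


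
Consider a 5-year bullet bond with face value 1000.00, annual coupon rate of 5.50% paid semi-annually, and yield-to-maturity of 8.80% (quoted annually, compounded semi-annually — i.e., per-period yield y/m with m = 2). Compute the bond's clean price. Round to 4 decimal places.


Answer: Price = 868.7958

Derivation:
Coupon per period c = face * coupon_rate / m = 27.500000
Periods per year m = 2; per-period yield y/m = 0.044000
Number of cashflows N = 10
Cashflows (t years, CF_t, discount factor 1/(1+y/m)^(m*t), PV):
  t = 0.5000: CF_t = 27.500000, DF = 0.957854, PV = 26.340996
  t = 1.0000: CF_t = 27.500000, DF = 0.917485, PV = 25.230839
  t = 1.5000: CF_t = 27.500000, DF = 0.878817, PV = 24.167471
  t = 2.0000: CF_t = 27.500000, DF = 0.841779, PV = 23.148918
  t = 2.5000: CF_t = 27.500000, DF = 0.806302, PV = 22.173293
  t = 3.0000: CF_t = 27.500000, DF = 0.772320, PV = 21.238787
  t = 3.5000: CF_t = 27.500000, DF = 0.739770, PV = 20.343665
  t = 4.0000: CF_t = 27.500000, DF = 0.708592, PV = 19.486269
  t = 4.5000: CF_t = 27.500000, DF = 0.678728, PV = 18.665009
  t = 5.0000: CF_t = 1027.500000, DF = 0.650122, PV = 668.000587
Price P = sum_t PV_t = 868.795835


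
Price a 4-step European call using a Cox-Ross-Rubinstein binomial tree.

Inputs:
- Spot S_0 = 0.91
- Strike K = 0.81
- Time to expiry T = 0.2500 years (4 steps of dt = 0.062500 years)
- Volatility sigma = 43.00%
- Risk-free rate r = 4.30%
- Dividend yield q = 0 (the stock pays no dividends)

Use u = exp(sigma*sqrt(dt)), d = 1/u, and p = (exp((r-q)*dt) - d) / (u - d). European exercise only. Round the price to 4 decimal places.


dt = T/N = 0.062500
u = exp(sigma*sqrt(dt)) = 1.113491; d = 1/u = 0.898077
p = (exp((r-q)*dt) - d) / (u - d) = 0.485644
Discount per step: exp(-r*dt) = 0.997316
Stock lattice S(k, i) with i counting down-moves:
  k=0: S(0,0) = 0.9100
  k=1: S(1,0) = 1.0133; S(1,1) = 0.8172
  k=2: S(2,0) = 1.1283; S(2,1) = 0.9100; S(2,2) = 0.7340
  k=3: S(3,0) = 1.2563; S(3,1) = 1.0133; S(3,2) = 0.8172; S(3,3) = 0.6591
  k=4: S(4,0) = 1.3989; S(4,1) = 1.1283; S(4,2) = 0.9100; S(4,3) = 0.7340; S(4,4) = 0.5920
Terminal payoffs V(N, i) = max(S_T - K, 0):
  V(4,0) = 0.588904; V(4,1) = 0.318274; V(4,2) = 0.100000; V(4,3) = 0.000000; V(4,4) = 0.000000
Backward induction: V(k, i) = exp(-r*dt) * [p * V(k+1, i) + (1-p) * V(k+1, i+1)].
  V(3,0) = exp(-r*dt) * [p*0.588904 + (1-p)*0.318274] = 0.448497
  V(3,1) = exp(-r*dt) * [p*0.318274 + (1-p)*0.100000] = 0.205451
  V(3,2) = exp(-r*dt) * [p*0.100000 + (1-p)*0.000000] = 0.048434
  V(3,3) = exp(-r*dt) * [p*0.000000 + (1-p)*0.000000] = 0.000000
  V(2,0) = exp(-r*dt) * [p*0.448497 + (1-p)*0.205451] = 0.322616
  V(2,1) = exp(-r*dt) * [p*0.205451 + (1-p)*0.048434] = 0.124353
  V(2,2) = exp(-r*dt) * [p*0.048434 + (1-p)*0.000000] = 0.023459
  V(1,0) = exp(-r*dt) * [p*0.322616 + (1-p)*0.124353] = 0.220046
  V(1,1) = exp(-r*dt) * [p*0.124353 + (1-p)*0.023459] = 0.072263
  V(0,0) = exp(-r*dt) * [p*0.220046 + (1-p)*0.072263] = 0.143647

Answer: Price = V(0,0) = 0.1436


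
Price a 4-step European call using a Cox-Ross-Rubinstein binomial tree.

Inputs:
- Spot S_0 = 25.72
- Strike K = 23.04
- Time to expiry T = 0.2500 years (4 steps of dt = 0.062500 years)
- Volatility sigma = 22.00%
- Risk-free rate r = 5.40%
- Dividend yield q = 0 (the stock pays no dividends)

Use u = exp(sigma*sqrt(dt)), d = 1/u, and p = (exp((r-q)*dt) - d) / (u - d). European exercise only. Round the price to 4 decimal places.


Answer: Price = V(0,0) = 3.1178

Derivation:
dt = T/N = 0.062500
u = exp(sigma*sqrt(dt)) = 1.056541; d = 1/u = 0.946485
p = (exp((r-q)*dt) - d) / (u - d) = 0.516972
Discount per step: exp(-r*dt) = 0.996631
Stock lattice S(k, i) with i counting down-moves:
  k=0: S(0,0) = 25.7200
  k=1: S(1,0) = 27.1742; S(1,1) = 24.3436
  k=2: S(2,0) = 28.7107; S(2,1) = 25.7200; S(2,2) = 23.0409
  k=3: S(3,0) = 30.3340; S(3,1) = 27.1742; S(3,2) = 24.3436; S(3,3) = 21.8078
  k=4: S(4,0) = 32.0491; S(4,1) = 28.7107; S(4,2) = 25.7200; S(4,3) = 23.0409; S(4,4) = 20.6408
Terminal payoffs V(N, i) = max(S_T - K, 0):
  V(4,0) = 9.009094; V(4,1) = 5.670672; V(4,2) = 2.680000; V(4,3) = 0.000854; V(4,4) = 0.000000
Backward induction: V(k, i) = exp(-r*dt) * [p * V(k+1, i) + (1-p) * V(k+1, i+1)].
  V(3,0) = exp(-r*dt) * [p*9.009094 + (1-p)*5.670672] = 7.371620
  V(3,1) = exp(-r*dt) * [p*5.670672 + (1-p)*2.680000] = 4.211854
  V(3,2) = exp(-r*dt) * [p*2.680000 + (1-p)*0.000854] = 1.381227
  V(3,3) = exp(-r*dt) * [p*0.000854 + (1-p)*0.000000] = 0.000440
  V(2,0) = exp(-r*dt) * [p*7.371620 + (1-p)*4.211854] = 5.825668
  V(2,1) = exp(-r*dt) * [p*4.211854 + (1-p)*1.381227] = 2.834996
  V(2,2) = exp(-r*dt) * [p*1.381227 + (1-p)*0.000440] = 0.711861
  V(1,0) = exp(-r*dt) * [p*5.825668 + (1-p)*2.834996] = 4.366328
  V(1,1) = exp(-r*dt) * [p*2.834996 + (1-p)*0.711861] = 1.803365
  V(0,0) = exp(-r*dt) * [p*4.366328 + (1-p)*1.803365] = 3.117804


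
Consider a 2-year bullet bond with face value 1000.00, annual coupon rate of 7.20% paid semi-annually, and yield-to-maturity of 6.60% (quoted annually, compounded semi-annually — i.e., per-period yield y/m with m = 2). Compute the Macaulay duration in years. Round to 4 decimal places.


Answer: Macaulay duration = 1.8988 years

Derivation:
Coupon per period c = face * coupon_rate / m = 36.000000
Periods per year m = 2; per-period yield y/m = 0.033000
Number of cashflows N = 4
Cashflows (t years, CF_t, discount factor 1/(1+y/m)^(m*t), PV):
  t = 0.5000: CF_t = 36.000000, DF = 0.968054, PV = 34.849952
  t = 1.0000: CF_t = 36.000000, DF = 0.937129, PV = 33.736642
  t = 1.5000: CF_t = 36.000000, DF = 0.907192, PV = 32.658899
  t = 2.0000: CF_t = 1036.000000, DF = 0.878211, PV = 909.826264
Price P = sum_t PV_t = 1011.071756
Macaulay numerator sum_t t * PV_t:
  t * PV_t at t = 0.5000: 17.424976
  t * PV_t at t = 1.0000: 33.736642
  t * PV_t at t = 1.5000: 48.988348
  t * PV_t at t = 2.0000: 1819.652527
Macaulay duration D = (sum_t t * PV_t) / P = 1919.802494 / 1011.071756 = 1.898780


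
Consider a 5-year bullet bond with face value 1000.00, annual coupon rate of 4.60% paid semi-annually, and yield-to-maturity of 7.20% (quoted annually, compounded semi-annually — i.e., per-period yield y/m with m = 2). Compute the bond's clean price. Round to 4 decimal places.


Coupon per period c = face * coupon_rate / m = 23.000000
Periods per year m = 2; per-period yield y/m = 0.036000
Number of cashflows N = 10
Cashflows (t years, CF_t, discount factor 1/(1+y/m)^(m*t), PV):
  t = 0.5000: CF_t = 23.000000, DF = 0.965251, PV = 22.200772
  t = 1.0000: CF_t = 23.000000, DF = 0.931709, PV = 21.429317
  t = 1.5000: CF_t = 23.000000, DF = 0.899333, PV = 20.684669
  t = 2.0000: CF_t = 23.000000, DF = 0.868082, PV = 19.965896
  t = 2.5000: CF_t = 23.000000, DF = 0.837917, PV = 19.272101
  t = 3.0000: CF_t = 23.000000, DF = 0.808801, PV = 18.602414
  t = 3.5000: CF_t = 23.000000, DF = 0.780696, PV = 17.955998
  t = 4.0000: CF_t = 23.000000, DF = 0.753567, PV = 17.332044
  t = 4.5000: CF_t = 23.000000, DF = 0.727381, PV = 16.729773
  t = 5.0000: CF_t = 1023.000000, DF = 0.702106, PV = 718.254044
Price P = sum_t PV_t = 892.427027

Answer: Price = 892.4270


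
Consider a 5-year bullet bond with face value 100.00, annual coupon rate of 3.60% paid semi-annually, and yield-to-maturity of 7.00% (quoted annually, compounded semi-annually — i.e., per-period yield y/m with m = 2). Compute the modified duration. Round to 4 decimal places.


Answer: Modified duration = 4.4280

Derivation:
Coupon per period c = face * coupon_rate / m = 1.800000
Periods per year m = 2; per-period yield y/m = 0.035000
Number of cashflows N = 10
Cashflows (t years, CF_t, discount factor 1/(1+y/m)^(m*t), PV):
  t = 0.5000: CF_t = 1.800000, DF = 0.966184, PV = 1.739130
  t = 1.0000: CF_t = 1.800000, DF = 0.933511, PV = 1.680319
  t = 1.5000: CF_t = 1.800000, DF = 0.901943, PV = 1.623497
  t = 2.0000: CF_t = 1.800000, DF = 0.871442, PV = 1.568596
  t = 2.5000: CF_t = 1.800000, DF = 0.841973, PV = 1.515552
  t = 3.0000: CF_t = 1.800000, DF = 0.813501, PV = 1.464301
  t = 3.5000: CF_t = 1.800000, DF = 0.785991, PV = 1.414784
  t = 4.0000: CF_t = 1.800000, DF = 0.759412, PV = 1.366941
  t = 4.5000: CF_t = 1.800000, DF = 0.733731, PV = 1.320716
  t = 5.0000: CF_t = 101.800000, DF = 0.708919, PV = 72.167935
Price P = sum_t PV_t = 85.861771
First compute Macaulay numerator sum_t t * PV_t:
  t * PV_t at t = 0.5000: 0.869565
  t * PV_t at t = 1.0000: 1.680319
  t * PV_t at t = 1.5000: 2.435245
  t * PV_t at t = 2.0000: 3.137192
  t * PV_t at t = 2.5000: 3.788879
  t * PV_t at t = 3.0000: 4.392903
  t * PV_t at t = 3.5000: 4.951743
  t * PV_t at t = 4.0000: 5.467763
  t * PV_t at t = 4.5000: 5.943221
  t * PV_t at t = 5.0000: 360.839676
Macaulay duration D = 393.506508 / 85.861771 = 4.583023
Modified duration = D / (1 + y/m) = 4.583023 / (1 + 0.035000) = 4.428042


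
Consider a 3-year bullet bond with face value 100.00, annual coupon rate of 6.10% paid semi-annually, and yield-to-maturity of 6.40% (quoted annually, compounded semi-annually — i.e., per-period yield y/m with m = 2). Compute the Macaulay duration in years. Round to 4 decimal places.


Answer: Macaulay duration = 2.7856 years

Derivation:
Coupon per period c = face * coupon_rate / m = 3.050000
Periods per year m = 2; per-period yield y/m = 0.032000
Number of cashflows N = 6
Cashflows (t years, CF_t, discount factor 1/(1+y/m)^(m*t), PV):
  t = 0.5000: CF_t = 3.050000, DF = 0.968992, PV = 2.955426
  t = 1.0000: CF_t = 3.050000, DF = 0.938946, PV = 2.863785
  t = 1.5000: CF_t = 3.050000, DF = 0.909831, PV = 2.774986
  t = 2.0000: CF_t = 3.050000, DF = 0.881620, PV = 2.688940
  t = 2.5000: CF_t = 3.050000, DF = 0.854283, PV = 2.605562
  t = 3.0000: CF_t = 103.050000, DF = 0.827793, PV = 85.304082
Price P = sum_t PV_t = 99.192780
Macaulay numerator sum_t t * PV_t:
  t * PV_t at t = 0.5000: 1.477713
  t * PV_t at t = 1.0000: 2.863785
  t * PV_t at t = 1.5000: 4.162479
  t * PV_t at t = 2.0000: 5.377879
  t * PV_t at t = 2.5000: 6.513904
  t * PV_t at t = 3.0000: 255.912245
Macaulay duration D = (sum_t t * PV_t) / P = 276.308006 / 99.192780 = 2.785566


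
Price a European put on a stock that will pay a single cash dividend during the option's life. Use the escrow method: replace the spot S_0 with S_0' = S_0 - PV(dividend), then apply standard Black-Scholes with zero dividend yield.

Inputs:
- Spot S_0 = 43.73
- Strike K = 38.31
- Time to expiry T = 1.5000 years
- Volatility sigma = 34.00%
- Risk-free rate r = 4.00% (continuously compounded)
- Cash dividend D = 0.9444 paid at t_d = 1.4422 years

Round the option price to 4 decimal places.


PV(D) = D * exp(-r * t_d) = 0.9444 * 0.94394441 = 0.89146110
S_0' = S_0 - PV(D) = 43.7300 - 0.89146110 = 42.83853890
d1 = (ln(S_0'/K) + (r + sigma^2/2)*T) / (sigma*sqrt(T)) = 0.62060267
d2 = d1 - sigma*sqrt(T) = 0.20418942
exp(-rT) = 0.94176453
N(-d1) = 0.26743054; N(-d2) = 0.41910274
P = K * exp(-rT) * N(-d2) - S_0' * N(-d1) = 38.3100 * 0.94176453 * 0.41910274 - 42.83853890 * 0.26743054 = 3.6645

Answer: Price = 3.6645


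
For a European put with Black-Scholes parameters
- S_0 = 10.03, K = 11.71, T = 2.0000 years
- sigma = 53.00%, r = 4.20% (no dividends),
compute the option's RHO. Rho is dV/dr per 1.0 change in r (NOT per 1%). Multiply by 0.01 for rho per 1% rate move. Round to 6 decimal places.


Answer: Rho = -14.654888

Derivation:
d1 = 0.2802243152; d2 = -0.4693088728
phi(d1) = 0.3835821896; exp(-qT) = 1.0000000000; exp(-rT) = 0.9194312561
N(-d2) = 0.6805755630
Rho = -K*T*exp(-rT)*N(-d2) = -11.7100 * 2.0000 * 0.9194312561 * 0.6805755630 = -14.654888


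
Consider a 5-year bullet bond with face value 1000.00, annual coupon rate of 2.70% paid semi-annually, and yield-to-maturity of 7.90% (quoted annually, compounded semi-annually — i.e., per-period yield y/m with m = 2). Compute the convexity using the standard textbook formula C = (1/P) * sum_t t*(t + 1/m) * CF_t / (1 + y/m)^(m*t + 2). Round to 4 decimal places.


Coupon per period c = face * coupon_rate / m = 13.500000
Periods per year m = 2; per-period yield y/m = 0.039500
Number of cashflows N = 10
Cashflows (t years, CF_t, discount factor 1/(1+y/m)^(m*t), PV):
  t = 0.5000: CF_t = 13.500000, DF = 0.962001, PV = 12.987013
  t = 1.0000: CF_t = 13.500000, DF = 0.925446, PV = 12.493519
  t = 1.5000: CF_t = 13.500000, DF = 0.890280, PV = 12.018777
  t = 2.0000: CF_t = 13.500000, DF = 0.856450, PV = 11.562075
  t = 2.5000: CF_t = 13.500000, DF = 0.823906, PV = 11.122728
  t = 3.0000: CF_t = 13.500000, DF = 0.792598, PV = 10.700075
  t = 3.5000: CF_t = 13.500000, DF = 0.762480, PV = 10.293482
  t = 4.0000: CF_t = 13.500000, DF = 0.733507, PV = 9.902340
  t = 4.5000: CF_t = 13.500000, DF = 0.705634, PV = 9.526060
  t = 5.0000: CF_t = 1013.500000, DF = 0.678821, PV = 687.984757
Price P = sum_t PV_t = 788.590826
Convexity numerator sum_t t*(t + 1/m) * CF_t / (1+y/m)^(m*t + 2):
  t = 0.5000: term = 6.009389
  t = 1.0000: term = 17.343113
  t = 1.5000: term = 33.368183
  t = 2.0000: term = 53.500373
  t = 2.5000: term = 77.201116
  t = 3.0000: term = 103.974566
  t = 3.5000: term = 133.364844
  t = 4.0000: term = 164.953425
  t = 4.5000: term = 198.356692
  t = 5.0000: term = 17509.047578
Convexity = (1/P) * sum = 18297.119278 / 788.590826 = 23.202298

Answer: Convexity = 23.2023


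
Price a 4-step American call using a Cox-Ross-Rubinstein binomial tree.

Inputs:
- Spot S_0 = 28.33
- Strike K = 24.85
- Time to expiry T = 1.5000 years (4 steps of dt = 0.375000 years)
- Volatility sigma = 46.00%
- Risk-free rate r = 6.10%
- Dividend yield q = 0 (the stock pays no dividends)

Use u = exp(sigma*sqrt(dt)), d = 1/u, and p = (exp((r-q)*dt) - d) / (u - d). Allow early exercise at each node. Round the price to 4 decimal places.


Answer: Price = V(0,0) = 8.9995

Derivation:
dt = T/N = 0.375000
u = exp(sigma*sqrt(dt)) = 1.325370; d = 1/u = 0.754507
p = (exp((r-q)*dt) - d) / (u - d) = 0.470572
Discount per step: exp(-r*dt) = 0.977385
Stock lattice S(k, i) with i counting down-moves:
  k=0: S(0,0) = 28.3300
  k=1: S(1,0) = 37.5477; S(1,1) = 21.3752
  k=2: S(2,0) = 49.7646; S(2,1) = 28.3300; S(2,2) = 16.1277
  k=3: S(3,0) = 65.9565; S(3,1) = 37.5477; S(3,2) = 21.3752; S(3,3) = 12.1685
  k=4: S(4,0) = 87.4167; S(4,1) = 49.7646; S(4,2) = 28.3300; S(4,3) = 16.1277; S(4,4) = 9.1812
Terminal payoffs V(N, i) = max(S_T - K, 0):
  V(4,0) = 62.566722; V(4,1) = 24.914603; V(4,2) = 3.480000; V(4,3) = 0.000000; V(4,4) = 0.000000
Backward induction: V(k, i) = exp(-r*dt) * [p * V(k+1, i) + (1-p) * V(k+1, i+1)]; then take max(V_cont, immediate exercise) for American.
  V(3,0) = exp(-r*dt) * [p*62.566722 + (1-p)*24.914603] = 41.668481; exercise = 41.106490; V(3,0) = max -> 41.668481
  V(3,1) = exp(-r*dt) * [p*24.914603 + (1-p)*3.480000] = 13.259711; exercise = 12.697719; V(3,1) = max -> 13.259711
  V(3,2) = exp(-r*dt) * [p*3.480000 + (1-p)*0.000000] = 1.600556; exercise = 0.000000; V(3,2) = max -> 1.600556
  V(3,3) = exp(-r*dt) * [p*0.000000 + (1-p)*0.000000] = 0.000000; exercise = 0.000000; V(3,3) = max -> 0.000000
  V(2,0) = exp(-r*dt) * [p*41.668481 + (1-p)*13.259711] = 26.025877; exercise = 24.914603; V(2,0) = max -> 26.025877
  V(2,1) = exp(-r*dt) * [p*13.259711 + (1-p)*1.600556] = 6.926751; exercise = 3.480000; V(2,1) = max -> 6.926751
  V(2,2) = exp(-r*dt) * [p*1.600556 + (1-p)*0.000000] = 0.736143; exercise = 0.000000; V(2,2) = max -> 0.736143
  V(1,0) = exp(-r*dt) * [p*26.025877 + (1-p)*6.926751] = 15.554356; exercise = 12.697719; V(1,0) = max -> 15.554356
  V(1,1) = exp(-r*dt) * [p*6.926751 + (1-p)*0.736143] = 3.566740; exercise = 0.000000; V(1,1) = max -> 3.566740
  V(0,0) = exp(-r*dt) * [p*15.554356 + (1-p)*3.566740] = 8.999538; exercise = 3.480000; V(0,0) = max -> 8.999538


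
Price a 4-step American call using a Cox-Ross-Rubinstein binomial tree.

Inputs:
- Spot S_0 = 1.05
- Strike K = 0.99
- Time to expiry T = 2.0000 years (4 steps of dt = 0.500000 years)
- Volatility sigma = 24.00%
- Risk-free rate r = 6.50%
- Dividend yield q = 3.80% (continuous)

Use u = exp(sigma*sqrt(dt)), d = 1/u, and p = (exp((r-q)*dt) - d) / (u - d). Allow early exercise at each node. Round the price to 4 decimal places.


Answer: Price = V(0,0) = 0.1833

Derivation:
dt = T/N = 0.500000
u = exp(sigma*sqrt(dt)) = 1.184956; d = 1/u = 0.843913
p = (exp((r-q)*dt) - d) / (u - d) = 0.497528
Discount per step: exp(-r*dt) = 0.968022
Stock lattice S(k, i) with i counting down-moves:
  k=0: S(0,0) = 1.0500
  k=1: S(1,0) = 1.2442; S(1,1) = 0.8861
  k=2: S(2,0) = 1.4743; S(2,1) = 1.0500; S(2,2) = 0.7478
  k=3: S(3,0) = 1.7470; S(3,1) = 1.2442; S(3,2) = 0.8861; S(3,3) = 0.6311
  k=4: S(4,0) = 2.0701; S(4,1) = 1.4743; S(4,2) = 1.0500; S(4,3) = 0.7478; S(4,4) = 0.5326
Terminal payoffs V(N, i) = max(S_T - K, 0):
  V(4,0) = 1.080133; V(4,1) = 0.484327; V(4,2) = 0.060000; V(4,3) = 0.000000; V(4,4) = 0.000000
Backward induction: V(k, i) = exp(-r*dt) * [p * V(k+1, i) + (1-p) * V(k+1, i+1)]; then take max(V_cont, immediate exercise) for American.
  V(3,0) = exp(-r*dt) * [p*1.080133 + (1-p)*0.484327] = 0.755790; exercise = 0.757012; V(3,0) = max -> 0.757012
  V(3,1) = exp(-r*dt) * [p*0.484327 + (1-p)*0.060000] = 0.262445; exercise = 0.254204; V(3,1) = max -> 0.262445
  V(3,2) = exp(-r*dt) * [p*0.060000 + (1-p)*0.000000] = 0.028897; exercise = 0.000000; V(3,2) = max -> 0.028897
  V(3,3) = exp(-r*dt) * [p*0.000000 + (1-p)*0.000000] = 0.000000; exercise = 0.000000; V(3,3) = max -> 0.000000
  V(2,0) = exp(-r*dt) * [p*0.757012 + (1-p)*0.262445] = 0.492245; exercise = 0.484327; V(2,0) = max -> 0.492245
  V(2,1) = exp(-r*dt) * [p*0.262445 + (1-p)*0.028897] = 0.140454; exercise = 0.060000; V(2,1) = max -> 0.140454
  V(2,2) = exp(-r*dt) * [p*0.028897 + (1-p)*0.000000] = 0.013917; exercise = 0.000000; V(2,2) = max -> 0.013917
  V(1,0) = exp(-r*dt) * [p*0.492245 + (1-p)*0.140454] = 0.305392; exercise = 0.254204; V(1,0) = max -> 0.305392
  V(1,1) = exp(-r*dt) * [p*0.140454 + (1-p)*0.013917] = 0.074415; exercise = 0.000000; V(1,1) = max -> 0.074415
  V(0,0) = exp(-r*dt) * [p*0.305392 + (1-p)*0.074415] = 0.183278; exercise = 0.060000; V(0,0) = max -> 0.183278
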